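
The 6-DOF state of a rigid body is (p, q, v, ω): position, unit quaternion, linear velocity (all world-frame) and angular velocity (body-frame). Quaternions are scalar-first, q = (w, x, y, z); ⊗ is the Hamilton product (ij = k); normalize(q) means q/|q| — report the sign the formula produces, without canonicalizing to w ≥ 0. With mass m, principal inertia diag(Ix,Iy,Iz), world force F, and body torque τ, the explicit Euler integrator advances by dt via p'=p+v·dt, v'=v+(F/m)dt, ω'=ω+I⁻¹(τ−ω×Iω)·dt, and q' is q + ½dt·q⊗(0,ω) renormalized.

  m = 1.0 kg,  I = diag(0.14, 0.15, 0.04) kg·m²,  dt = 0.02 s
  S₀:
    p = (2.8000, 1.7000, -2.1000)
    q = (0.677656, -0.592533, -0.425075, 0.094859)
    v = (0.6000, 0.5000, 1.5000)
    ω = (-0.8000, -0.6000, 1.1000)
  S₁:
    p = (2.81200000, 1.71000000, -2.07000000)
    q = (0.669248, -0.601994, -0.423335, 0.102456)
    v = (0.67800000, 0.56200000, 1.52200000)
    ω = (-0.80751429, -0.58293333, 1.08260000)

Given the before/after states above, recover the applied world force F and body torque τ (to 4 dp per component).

velocity change Δv = (0.07800000, 0.06200000, 0.02200000)
m·(v₁−v₀)/dt = (3.9000, 3.1000, 1.1000)
rate change Δω = (-0.00751429, 0.01706667, -0.01740000)
τ = I·(Δω/dt) + ω₀×(Iω₀) = (0.0200, 0.0400, -0.0300)

F = (3.9000, 3.1000, 1.1000)
τ = (0.0200, 0.0400, -0.0300)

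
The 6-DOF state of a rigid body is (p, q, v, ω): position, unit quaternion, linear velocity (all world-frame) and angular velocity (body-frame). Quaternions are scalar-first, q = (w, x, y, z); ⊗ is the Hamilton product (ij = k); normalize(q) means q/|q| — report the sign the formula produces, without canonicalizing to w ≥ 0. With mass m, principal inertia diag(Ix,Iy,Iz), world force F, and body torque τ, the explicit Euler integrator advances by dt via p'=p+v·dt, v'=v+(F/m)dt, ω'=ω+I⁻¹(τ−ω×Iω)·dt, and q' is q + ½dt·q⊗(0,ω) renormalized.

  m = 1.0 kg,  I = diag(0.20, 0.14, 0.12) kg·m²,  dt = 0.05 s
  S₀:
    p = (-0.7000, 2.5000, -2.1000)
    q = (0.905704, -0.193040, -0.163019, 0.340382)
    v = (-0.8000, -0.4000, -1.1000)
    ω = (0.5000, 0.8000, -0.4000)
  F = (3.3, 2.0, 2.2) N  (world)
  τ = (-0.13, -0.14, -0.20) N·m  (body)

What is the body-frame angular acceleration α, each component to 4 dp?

α = (-0.6820, -0.8857, -1.4667)

precession coupling ω×(Iω) = (0.0064, -0.0160, -0.0240)
α = I⁻¹(τ − ω×Iω) = (-0.6820, -0.8857, -1.4667)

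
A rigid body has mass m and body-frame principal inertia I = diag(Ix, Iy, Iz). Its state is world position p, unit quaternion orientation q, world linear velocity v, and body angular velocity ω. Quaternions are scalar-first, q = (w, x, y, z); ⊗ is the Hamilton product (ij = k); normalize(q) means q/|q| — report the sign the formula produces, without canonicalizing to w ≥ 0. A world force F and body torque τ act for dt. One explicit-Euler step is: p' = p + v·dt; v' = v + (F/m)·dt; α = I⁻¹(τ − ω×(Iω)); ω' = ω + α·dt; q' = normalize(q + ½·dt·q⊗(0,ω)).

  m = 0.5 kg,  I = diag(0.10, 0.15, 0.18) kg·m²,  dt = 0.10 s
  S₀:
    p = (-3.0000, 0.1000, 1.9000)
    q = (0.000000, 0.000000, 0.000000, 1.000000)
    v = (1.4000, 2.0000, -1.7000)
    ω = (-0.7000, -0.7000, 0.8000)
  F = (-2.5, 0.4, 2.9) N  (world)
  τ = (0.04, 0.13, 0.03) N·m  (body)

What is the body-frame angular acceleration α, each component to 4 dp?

gyro term ω×Iω = (-0.0168, 0.0448, 0.0245)
(τ − ω×Iω)/I = (0.5680, 0.5680, 0.0306)

α = (0.5680, 0.5680, 0.0306)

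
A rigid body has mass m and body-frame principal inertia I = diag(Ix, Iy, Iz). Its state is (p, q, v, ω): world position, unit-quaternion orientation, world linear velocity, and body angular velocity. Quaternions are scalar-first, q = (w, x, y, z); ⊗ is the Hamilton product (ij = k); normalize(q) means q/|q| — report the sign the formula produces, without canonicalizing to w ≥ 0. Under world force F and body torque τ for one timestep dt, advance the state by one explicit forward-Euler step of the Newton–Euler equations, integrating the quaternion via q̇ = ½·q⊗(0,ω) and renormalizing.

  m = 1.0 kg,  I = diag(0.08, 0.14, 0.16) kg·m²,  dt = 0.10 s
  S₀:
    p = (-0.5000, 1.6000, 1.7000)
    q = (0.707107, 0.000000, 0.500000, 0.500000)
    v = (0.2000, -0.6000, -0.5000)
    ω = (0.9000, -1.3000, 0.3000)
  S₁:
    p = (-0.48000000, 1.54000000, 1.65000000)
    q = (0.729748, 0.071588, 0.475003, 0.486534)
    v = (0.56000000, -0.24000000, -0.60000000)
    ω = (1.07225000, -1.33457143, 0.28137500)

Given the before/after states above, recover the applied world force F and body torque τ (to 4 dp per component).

Δω = ω₁−ω₀ = (0.17225000, -0.03457143, -0.01862500)
gyro term ω₀×Iω₀ = (-0.0078, -0.0216, -0.0702)
I·α + gyro = (0.1300, -0.0700, -0.1000)
Δv = v₁−v₀ = (0.36000000, 0.36000000, -0.10000000)
m·(v₁−v₀)/dt = (3.6000, 3.6000, -1.0000)

F = (3.6000, 3.6000, -1.0000)
τ = (0.1300, -0.0700, -0.1000)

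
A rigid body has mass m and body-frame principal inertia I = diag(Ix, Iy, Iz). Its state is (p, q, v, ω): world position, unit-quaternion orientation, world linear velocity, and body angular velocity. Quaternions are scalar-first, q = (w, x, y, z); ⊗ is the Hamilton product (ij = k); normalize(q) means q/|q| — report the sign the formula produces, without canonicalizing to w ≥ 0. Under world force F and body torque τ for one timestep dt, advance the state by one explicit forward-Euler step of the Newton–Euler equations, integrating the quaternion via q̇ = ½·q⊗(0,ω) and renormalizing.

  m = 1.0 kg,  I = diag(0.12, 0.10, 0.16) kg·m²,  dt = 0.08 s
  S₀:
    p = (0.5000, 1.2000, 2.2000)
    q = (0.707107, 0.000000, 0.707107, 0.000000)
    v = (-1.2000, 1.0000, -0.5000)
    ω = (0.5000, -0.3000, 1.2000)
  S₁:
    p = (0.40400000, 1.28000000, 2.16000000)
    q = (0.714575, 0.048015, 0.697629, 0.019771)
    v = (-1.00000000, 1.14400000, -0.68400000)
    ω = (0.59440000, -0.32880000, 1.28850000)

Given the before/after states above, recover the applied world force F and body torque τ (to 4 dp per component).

rate change Δω = (0.09440000, -0.02880000, 0.08850000)
ω₀×(Iω₀) = (-0.0216, -0.0240, 0.0030)
τ = I·(Δω/dt) + ω₀×(Iω₀) = (0.1200, -0.0600, 0.1800)
v₁ − v₀ = (0.20000000, 0.14400000, -0.18400000)
applied force F = (2.5000, 1.8000, -2.3000)

F = (2.5000, 1.8000, -2.3000)
τ = (0.1200, -0.0600, 0.1800)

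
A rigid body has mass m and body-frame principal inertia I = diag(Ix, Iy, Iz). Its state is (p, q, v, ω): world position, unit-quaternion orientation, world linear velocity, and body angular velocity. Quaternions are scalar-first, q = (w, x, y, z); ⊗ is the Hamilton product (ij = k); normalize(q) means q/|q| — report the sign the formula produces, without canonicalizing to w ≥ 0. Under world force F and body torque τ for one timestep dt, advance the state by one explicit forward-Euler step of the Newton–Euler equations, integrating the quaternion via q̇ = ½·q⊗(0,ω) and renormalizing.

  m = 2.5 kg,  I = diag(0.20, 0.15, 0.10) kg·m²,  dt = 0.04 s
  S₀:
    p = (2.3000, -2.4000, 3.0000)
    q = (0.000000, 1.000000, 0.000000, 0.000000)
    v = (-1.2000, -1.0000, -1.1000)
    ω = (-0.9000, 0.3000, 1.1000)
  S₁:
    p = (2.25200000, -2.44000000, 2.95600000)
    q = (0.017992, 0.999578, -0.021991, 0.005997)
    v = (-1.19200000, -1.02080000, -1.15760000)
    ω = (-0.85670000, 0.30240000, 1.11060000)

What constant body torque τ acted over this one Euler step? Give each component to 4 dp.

Δω = ω₁−ω₀ = (0.04330000, 0.00240000, 0.01060000)
τ = I·(Δω/dt) + ω₀×(Iω₀) = (0.2000, -0.0900, 0.0400)

τ = (0.2000, -0.0900, 0.0400)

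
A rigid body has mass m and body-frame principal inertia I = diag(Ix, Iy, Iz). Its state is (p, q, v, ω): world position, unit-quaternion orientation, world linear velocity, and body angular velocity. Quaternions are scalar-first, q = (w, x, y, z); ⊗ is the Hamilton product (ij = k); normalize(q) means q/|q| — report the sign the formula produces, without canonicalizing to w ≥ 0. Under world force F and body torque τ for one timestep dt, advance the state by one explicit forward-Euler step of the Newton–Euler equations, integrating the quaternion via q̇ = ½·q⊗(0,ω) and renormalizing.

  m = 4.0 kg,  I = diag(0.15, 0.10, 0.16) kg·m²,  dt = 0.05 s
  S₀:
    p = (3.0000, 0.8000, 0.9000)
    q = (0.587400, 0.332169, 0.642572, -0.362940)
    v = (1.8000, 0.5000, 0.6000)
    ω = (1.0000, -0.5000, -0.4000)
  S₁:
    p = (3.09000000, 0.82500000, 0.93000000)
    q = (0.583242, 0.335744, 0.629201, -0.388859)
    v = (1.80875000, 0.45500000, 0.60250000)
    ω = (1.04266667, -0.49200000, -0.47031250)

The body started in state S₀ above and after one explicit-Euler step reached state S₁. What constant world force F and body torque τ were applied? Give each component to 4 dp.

v₁ − v₀ = (0.00875000, -0.04500000, 0.00250000)
m·(v₁−v₀)/dt = (0.7000, -3.6000, 0.2000)
ω₁ − ω₀ = (0.04266667, 0.00800000, -0.07031250)
precession coupling = (0.0120, 0.0040, 0.0250)
I·α + gyro = (0.1400, 0.0200, -0.2000)

F = (0.7000, -3.6000, 0.2000)
τ = (0.1400, 0.0200, -0.2000)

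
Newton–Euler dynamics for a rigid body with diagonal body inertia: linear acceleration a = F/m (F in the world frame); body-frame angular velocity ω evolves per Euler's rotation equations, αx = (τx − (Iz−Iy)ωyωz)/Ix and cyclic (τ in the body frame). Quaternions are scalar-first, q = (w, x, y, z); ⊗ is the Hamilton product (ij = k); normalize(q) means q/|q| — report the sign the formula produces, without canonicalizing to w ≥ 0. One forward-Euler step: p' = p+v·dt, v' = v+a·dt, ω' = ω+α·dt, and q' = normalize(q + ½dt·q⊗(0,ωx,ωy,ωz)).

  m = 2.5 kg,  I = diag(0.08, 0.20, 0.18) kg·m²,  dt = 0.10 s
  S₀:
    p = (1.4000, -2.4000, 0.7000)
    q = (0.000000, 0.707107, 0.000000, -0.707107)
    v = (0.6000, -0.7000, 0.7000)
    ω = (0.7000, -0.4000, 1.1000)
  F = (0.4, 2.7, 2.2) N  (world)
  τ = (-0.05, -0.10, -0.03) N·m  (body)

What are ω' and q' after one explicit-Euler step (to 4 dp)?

ω' = (0.6265, -0.4115, 1.1020)
q' = (0.0141, 0.6914, -0.0635, -0.7196)

α = I⁻¹(τ − ω×Iω) = (-0.7350, -0.1150, 0.0200)
ω + α·dt = (0.6265, -0.4115, 1.1020)
Hamilton product q⊗(0,ω) = (0.2828428, -0.2828428, -1.2727926, -0.2828428)
q' = normalize(q + ½dt·q⊗(0,ω)) = (0.0141, 0.6914, -0.0635, -0.7196)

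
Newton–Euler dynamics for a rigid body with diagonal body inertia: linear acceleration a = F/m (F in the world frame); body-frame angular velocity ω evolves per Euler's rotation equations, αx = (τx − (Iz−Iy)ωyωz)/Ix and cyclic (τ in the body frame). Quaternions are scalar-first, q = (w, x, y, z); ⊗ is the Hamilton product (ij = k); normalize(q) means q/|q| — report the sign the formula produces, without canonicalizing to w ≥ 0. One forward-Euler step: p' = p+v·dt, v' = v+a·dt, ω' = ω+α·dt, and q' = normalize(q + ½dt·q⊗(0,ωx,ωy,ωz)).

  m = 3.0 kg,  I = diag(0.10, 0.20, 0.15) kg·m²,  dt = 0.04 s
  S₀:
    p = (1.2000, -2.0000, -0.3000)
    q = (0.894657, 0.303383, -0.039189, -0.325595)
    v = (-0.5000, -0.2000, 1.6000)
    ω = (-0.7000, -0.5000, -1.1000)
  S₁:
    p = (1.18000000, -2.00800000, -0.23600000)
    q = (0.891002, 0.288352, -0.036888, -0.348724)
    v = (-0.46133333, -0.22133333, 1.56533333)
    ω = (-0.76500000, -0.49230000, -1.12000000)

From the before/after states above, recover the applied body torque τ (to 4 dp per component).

ω₁ − ω₀ = (-0.06500000, 0.00770000, -0.02000000)
gyro term ω₀×Iω₀ = (-0.0275, -0.0385, 0.0350)
I·α + gyro = (-0.1900, 0.0000, -0.0400)

τ = (-0.1900, 0.0000, -0.0400)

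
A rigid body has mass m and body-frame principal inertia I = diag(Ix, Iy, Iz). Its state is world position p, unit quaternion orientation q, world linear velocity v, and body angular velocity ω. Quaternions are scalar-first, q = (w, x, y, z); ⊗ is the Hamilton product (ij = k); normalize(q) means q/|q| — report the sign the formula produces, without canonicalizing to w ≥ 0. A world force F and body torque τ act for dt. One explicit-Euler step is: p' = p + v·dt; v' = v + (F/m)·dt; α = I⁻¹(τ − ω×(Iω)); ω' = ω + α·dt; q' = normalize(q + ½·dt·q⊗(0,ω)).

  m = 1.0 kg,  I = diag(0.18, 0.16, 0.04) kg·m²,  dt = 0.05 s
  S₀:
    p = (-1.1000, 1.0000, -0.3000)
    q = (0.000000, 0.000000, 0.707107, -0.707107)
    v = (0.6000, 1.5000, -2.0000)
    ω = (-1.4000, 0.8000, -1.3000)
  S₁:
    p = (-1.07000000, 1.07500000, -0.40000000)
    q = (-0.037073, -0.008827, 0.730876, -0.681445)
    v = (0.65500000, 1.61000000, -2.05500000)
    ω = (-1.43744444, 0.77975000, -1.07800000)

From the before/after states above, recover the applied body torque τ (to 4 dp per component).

τ = (-0.0100, 0.1900, 0.2000)

rate change Δω = (-0.03744444, -0.02025000, 0.22200000)
ω₀×(Iω₀) = (0.1248, 0.2548, 0.0224)
τ = I·(Δω/dt) + ω₀×(Iω₀) = (-0.0100, 0.1900, 0.2000)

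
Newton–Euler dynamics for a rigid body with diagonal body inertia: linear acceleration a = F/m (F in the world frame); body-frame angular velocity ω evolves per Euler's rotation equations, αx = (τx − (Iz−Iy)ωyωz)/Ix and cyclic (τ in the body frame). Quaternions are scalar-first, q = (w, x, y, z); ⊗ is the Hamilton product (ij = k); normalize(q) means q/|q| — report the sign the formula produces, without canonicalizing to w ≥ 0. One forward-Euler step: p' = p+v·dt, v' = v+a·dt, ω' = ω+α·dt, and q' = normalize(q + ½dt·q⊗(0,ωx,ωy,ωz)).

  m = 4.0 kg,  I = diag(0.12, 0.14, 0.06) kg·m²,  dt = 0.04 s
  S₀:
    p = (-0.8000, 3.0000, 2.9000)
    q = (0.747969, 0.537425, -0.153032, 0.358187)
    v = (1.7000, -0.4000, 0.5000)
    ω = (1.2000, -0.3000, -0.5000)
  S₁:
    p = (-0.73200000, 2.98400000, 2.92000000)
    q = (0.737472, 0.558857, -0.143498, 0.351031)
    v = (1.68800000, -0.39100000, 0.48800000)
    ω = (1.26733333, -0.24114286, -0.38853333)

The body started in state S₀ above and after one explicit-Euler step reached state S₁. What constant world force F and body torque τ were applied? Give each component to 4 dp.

F = (-1.2000, 0.9000, -1.2000)
τ = (0.1900, 0.1700, 0.1600)

Δv = v₁−v₀ = (-0.01200000, 0.00900000, -0.01200000)
m·(v₁−v₀)/dt = (-1.2000, 0.9000, -1.2000)
Δω = ω₁−ω₀ = (0.06733333, 0.05885714, 0.11146667)
ω₀×(Iω₀) = (-0.0120, -0.0360, -0.0072)
I·α + gyro = (0.1900, 0.1700, 0.1600)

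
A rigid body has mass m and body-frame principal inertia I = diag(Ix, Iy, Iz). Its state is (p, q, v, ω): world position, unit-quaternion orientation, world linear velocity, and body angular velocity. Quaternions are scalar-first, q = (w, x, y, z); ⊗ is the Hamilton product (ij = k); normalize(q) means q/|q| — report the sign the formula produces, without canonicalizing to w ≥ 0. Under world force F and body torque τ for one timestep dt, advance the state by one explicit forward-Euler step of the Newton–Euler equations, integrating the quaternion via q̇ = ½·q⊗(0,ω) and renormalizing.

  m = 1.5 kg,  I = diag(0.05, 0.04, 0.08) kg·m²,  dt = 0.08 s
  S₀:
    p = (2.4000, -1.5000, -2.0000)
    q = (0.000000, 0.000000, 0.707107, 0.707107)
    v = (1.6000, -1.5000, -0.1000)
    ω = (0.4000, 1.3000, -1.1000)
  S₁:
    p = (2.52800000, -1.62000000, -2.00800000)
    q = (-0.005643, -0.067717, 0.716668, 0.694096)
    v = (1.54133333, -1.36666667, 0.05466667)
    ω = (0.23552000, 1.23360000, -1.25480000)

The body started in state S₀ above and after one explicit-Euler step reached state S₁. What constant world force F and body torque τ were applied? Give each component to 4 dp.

ω₁ − ω₀ = (-0.16448000, -0.06640000, -0.15480000)
I·α + gyro = (-0.1600, -0.0200, -0.1600)
Δv = v₁−v₀ = (-0.05866667, 0.13333333, 0.15466667)
F = m·Δv/dt = (-1.1000, 2.5000, 2.9000)

F = (-1.1000, 2.5000, 2.9000)
τ = (-0.1600, -0.0200, -0.1600)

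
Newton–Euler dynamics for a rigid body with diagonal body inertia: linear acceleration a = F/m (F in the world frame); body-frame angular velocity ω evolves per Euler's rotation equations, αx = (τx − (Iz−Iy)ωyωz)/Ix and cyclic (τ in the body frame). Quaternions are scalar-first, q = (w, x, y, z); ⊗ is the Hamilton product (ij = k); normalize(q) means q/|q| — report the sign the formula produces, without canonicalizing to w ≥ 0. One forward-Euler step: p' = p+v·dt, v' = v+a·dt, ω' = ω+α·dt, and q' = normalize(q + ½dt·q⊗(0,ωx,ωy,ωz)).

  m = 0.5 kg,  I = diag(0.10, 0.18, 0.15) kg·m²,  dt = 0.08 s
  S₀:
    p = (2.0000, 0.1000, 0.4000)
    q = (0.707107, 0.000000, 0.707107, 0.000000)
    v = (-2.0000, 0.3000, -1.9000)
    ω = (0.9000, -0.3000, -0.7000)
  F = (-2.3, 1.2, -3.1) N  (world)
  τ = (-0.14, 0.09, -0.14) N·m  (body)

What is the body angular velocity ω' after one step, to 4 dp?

precession coupling ω×(Iω) = (-0.0063, 0.0315, -0.0216)
(τ − ω×Iω)/I = (-1.3370, 0.3250, -0.7893)
new body rate ω' = (0.7930, -0.2740, -0.7631)

ω' = (0.7930, -0.2740, -0.7631)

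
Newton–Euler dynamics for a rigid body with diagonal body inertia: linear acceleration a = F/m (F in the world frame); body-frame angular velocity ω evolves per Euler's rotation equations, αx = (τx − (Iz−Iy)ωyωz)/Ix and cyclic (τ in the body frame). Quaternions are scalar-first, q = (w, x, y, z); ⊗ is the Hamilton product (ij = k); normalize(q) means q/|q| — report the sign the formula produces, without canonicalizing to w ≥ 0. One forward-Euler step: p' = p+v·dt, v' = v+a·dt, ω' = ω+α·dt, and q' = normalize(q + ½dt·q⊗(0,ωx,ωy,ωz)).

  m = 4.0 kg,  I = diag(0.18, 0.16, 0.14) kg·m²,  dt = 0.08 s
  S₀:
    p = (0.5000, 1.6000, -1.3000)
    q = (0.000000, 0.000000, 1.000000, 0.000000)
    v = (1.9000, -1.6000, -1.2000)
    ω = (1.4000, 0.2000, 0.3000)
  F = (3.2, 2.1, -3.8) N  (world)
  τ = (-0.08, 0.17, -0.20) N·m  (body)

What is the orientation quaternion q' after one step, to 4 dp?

q' = (-0.0080, 0.0120, 0.9983, -0.0559)

Hamilton product q⊗(0,ω) = (-0.2000000, 0.3000000, 0.0000000, -1.4000000)
q + ½dt·q⊗(0,ω), renormalized = (-0.0080, 0.0120, 0.9983, -0.0559)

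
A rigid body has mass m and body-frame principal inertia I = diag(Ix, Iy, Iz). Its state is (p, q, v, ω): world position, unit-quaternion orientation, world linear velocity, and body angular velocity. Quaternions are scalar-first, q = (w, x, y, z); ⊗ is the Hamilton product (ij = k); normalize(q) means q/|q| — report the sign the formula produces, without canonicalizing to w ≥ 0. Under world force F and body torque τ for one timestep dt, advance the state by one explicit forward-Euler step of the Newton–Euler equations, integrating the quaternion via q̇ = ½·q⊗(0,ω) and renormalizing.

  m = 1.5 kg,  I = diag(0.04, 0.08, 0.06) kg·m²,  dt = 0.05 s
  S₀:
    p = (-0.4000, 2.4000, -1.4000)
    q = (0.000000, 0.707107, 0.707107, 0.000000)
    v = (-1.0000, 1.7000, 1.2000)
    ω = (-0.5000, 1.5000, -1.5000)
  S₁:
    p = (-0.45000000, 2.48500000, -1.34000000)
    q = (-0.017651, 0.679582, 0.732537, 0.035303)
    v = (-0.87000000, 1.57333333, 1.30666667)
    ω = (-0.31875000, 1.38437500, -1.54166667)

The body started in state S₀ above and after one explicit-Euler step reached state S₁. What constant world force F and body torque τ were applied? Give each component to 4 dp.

F = (3.9000, -3.8000, 3.2000)
τ = (0.1900, -0.2000, -0.0800)

rate change Δω = (0.18125000, -0.11562500, -0.04166667)
applied torque τ = (0.1900, -0.2000, -0.0800)
velocity change Δv = (0.13000000, -0.12666667, 0.10666667)
m·(v₁−v₀)/dt = (3.9000, -3.8000, 3.2000)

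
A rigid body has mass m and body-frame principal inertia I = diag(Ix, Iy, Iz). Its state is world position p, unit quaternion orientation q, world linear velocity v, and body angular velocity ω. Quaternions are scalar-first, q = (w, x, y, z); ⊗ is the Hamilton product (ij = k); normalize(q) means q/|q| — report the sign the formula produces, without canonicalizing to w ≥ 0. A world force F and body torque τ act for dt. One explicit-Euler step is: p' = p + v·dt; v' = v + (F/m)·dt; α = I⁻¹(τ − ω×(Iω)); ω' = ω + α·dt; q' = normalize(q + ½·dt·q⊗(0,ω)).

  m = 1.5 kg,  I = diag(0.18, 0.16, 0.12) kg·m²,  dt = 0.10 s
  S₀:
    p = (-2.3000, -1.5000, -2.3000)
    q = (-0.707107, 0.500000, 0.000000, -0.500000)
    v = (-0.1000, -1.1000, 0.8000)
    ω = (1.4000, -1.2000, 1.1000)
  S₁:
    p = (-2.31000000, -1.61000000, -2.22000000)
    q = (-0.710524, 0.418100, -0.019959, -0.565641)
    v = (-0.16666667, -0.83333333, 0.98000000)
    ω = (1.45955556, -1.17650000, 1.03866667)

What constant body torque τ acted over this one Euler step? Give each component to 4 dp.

τ = (0.1600, 0.1300, -0.0400)

Δω = ω₁−ω₀ = (0.05955556, 0.02350000, -0.06133333)
gyro term ω₀×Iω₀ = (0.0528, 0.0924, 0.0336)
applied torque τ = (0.1600, 0.1300, -0.0400)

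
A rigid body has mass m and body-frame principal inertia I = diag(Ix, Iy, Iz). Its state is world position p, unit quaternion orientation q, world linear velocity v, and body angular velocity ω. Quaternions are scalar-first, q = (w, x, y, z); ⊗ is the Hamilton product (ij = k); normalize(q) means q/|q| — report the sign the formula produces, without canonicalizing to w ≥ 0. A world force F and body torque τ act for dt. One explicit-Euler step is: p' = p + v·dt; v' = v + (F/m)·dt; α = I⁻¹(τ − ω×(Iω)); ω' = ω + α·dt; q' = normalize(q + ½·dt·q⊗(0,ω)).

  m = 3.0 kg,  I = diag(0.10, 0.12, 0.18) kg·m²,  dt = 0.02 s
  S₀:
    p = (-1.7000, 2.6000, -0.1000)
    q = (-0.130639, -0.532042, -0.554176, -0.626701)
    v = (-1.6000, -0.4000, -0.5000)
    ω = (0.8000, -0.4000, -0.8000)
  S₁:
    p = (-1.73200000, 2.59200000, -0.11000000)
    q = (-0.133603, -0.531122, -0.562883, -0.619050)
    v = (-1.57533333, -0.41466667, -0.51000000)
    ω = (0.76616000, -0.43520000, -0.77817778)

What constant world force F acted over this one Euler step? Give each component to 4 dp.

velocity change Δv = (0.02466667, -0.01466667, -0.01000000)
m·(v₁−v₀)/dt = (3.7000, -2.2000, -1.5000)

F = (3.7000, -2.2000, -1.5000)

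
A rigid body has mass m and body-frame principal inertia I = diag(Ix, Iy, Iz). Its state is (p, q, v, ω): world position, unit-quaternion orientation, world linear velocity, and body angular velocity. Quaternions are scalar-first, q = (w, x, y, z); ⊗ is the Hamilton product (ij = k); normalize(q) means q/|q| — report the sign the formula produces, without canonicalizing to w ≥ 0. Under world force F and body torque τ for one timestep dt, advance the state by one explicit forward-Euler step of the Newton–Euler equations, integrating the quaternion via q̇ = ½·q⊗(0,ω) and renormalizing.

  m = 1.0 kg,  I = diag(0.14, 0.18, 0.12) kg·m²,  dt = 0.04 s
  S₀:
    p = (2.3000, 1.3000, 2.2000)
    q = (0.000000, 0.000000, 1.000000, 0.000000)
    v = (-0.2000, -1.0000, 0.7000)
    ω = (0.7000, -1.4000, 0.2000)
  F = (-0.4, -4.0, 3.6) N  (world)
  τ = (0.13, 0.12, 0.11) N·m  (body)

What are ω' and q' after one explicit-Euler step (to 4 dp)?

ω' = (0.7323, -1.3740, 0.2497)
q' = (0.0280, 0.0040, 0.9995, -0.0140)

α = I⁻¹(τ − ω×Iω) = (0.8086, 0.6511, 1.2433)
new body rate ω' = (0.7323, -1.3740, 0.2497)
Hamilton product q⊗(0,ω) = (1.4000000, 0.2000000, 0.0000000, -0.7000000)
q' = normalize(q + ½dt·q⊗(0,ω)) = (0.0280, 0.0040, 0.9995, -0.0140)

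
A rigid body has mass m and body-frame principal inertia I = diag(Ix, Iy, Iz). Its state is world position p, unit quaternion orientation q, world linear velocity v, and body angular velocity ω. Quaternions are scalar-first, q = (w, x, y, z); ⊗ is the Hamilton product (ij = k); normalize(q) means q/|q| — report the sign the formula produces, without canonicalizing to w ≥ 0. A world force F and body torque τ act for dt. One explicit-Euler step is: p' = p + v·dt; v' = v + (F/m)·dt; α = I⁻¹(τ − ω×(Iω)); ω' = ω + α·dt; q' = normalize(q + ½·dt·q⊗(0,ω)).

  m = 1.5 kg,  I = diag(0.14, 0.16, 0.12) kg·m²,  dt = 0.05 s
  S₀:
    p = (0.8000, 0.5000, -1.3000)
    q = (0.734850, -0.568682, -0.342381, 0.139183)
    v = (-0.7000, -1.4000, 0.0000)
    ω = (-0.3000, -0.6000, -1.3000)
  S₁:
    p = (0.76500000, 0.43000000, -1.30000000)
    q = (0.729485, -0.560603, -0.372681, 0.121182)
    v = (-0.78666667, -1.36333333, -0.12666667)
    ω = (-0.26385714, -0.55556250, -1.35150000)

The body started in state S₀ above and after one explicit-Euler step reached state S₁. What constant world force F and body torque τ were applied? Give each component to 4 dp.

v₁ − v₀ = (-0.08666667, 0.03666667, -0.12666667)
m·(v₁−v₀)/dt = (-2.6000, 1.1000, -3.8000)
rate change Δω = (0.03614286, 0.04443750, -0.05150000)
τ = I·(Δω/dt) + ω₀×(Iω₀) = (0.0700, 0.1500, -0.1200)

F = (-2.6000, 1.1000, -3.8000)
τ = (0.0700, 0.1500, -0.1200)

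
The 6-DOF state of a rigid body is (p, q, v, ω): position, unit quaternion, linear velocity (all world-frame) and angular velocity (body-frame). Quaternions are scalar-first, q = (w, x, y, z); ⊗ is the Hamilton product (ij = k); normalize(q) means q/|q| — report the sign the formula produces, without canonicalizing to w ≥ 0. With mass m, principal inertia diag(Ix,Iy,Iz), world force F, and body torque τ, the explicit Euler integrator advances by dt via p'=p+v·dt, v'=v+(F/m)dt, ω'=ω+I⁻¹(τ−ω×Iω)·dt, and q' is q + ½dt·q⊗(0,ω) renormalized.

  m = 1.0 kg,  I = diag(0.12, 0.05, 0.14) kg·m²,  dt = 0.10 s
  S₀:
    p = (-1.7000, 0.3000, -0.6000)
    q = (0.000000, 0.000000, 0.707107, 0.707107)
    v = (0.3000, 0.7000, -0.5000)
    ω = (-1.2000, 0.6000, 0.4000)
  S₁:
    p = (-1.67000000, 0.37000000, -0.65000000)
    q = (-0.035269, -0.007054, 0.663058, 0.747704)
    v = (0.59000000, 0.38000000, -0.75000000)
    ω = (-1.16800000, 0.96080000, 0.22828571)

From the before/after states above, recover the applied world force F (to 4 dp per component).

Δv = v₁−v₀ = (0.29000000, -0.32000000, -0.25000000)
F = m·Δv/dt = (2.9000, -3.2000, -2.5000)

F = (2.9000, -3.2000, -2.5000)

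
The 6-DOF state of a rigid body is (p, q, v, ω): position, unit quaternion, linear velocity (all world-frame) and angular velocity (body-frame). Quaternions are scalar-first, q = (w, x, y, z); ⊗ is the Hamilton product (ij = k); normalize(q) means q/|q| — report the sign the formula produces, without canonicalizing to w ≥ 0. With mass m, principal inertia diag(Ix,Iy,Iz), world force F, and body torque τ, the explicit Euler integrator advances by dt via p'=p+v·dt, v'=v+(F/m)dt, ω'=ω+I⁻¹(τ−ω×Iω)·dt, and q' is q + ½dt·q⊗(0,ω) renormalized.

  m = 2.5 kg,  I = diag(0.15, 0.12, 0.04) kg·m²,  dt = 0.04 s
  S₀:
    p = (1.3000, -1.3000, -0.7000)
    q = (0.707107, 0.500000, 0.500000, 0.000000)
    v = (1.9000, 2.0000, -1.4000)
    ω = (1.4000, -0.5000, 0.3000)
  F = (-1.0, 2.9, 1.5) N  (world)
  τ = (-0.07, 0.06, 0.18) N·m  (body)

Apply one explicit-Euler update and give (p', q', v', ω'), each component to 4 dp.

p' = (1.3760, -1.2200, -0.7560)
q' = (0.6978, 0.5226, 0.4897, -0.0148)
v' = (1.8840, 2.0464, -1.3760)
ω' = (1.3781, -0.4954, 0.4590)

angular accel α = (-0.5467, 0.1150, 3.9750)
ω' = ω + α·dt = (1.3781, -0.4954, 0.4590)
q⊗(0,ω) = (-0.4500000, 1.1399498, -0.5035535, -0.7378679)
updated quaternion q' = (0.6978, 0.5226, 0.4897, -0.0148)
linear accel F/m = (-0.4000, 1.1600, 0.6000)
new position p' = (1.3760, -1.2200, -0.7560)
new velocity v' = (1.8840, 2.0464, -1.3760)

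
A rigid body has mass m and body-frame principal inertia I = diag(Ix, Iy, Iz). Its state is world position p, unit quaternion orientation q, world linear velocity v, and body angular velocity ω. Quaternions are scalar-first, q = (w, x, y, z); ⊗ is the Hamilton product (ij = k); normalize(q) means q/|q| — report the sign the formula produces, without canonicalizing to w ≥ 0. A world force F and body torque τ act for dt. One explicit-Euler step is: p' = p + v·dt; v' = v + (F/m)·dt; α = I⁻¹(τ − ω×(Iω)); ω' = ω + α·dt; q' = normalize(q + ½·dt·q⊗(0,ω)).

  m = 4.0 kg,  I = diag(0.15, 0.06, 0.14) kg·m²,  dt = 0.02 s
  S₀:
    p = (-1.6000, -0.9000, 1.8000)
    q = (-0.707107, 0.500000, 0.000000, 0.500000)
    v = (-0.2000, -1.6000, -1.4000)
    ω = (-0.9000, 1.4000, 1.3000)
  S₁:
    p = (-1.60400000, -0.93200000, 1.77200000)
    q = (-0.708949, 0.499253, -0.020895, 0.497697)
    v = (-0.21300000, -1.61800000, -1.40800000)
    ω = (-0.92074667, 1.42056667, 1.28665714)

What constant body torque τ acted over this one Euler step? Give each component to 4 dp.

rate change Δω = (-0.02074667, 0.02056667, -0.01334286)
precession coupling = (0.1456, -0.0117, 0.1134)
τ = I·(Δω/dt) + ω₀×(Iω₀) = (-0.0100, 0.0500, 0.0200)

τ = (-0.0100, 0.0500, 0.0200)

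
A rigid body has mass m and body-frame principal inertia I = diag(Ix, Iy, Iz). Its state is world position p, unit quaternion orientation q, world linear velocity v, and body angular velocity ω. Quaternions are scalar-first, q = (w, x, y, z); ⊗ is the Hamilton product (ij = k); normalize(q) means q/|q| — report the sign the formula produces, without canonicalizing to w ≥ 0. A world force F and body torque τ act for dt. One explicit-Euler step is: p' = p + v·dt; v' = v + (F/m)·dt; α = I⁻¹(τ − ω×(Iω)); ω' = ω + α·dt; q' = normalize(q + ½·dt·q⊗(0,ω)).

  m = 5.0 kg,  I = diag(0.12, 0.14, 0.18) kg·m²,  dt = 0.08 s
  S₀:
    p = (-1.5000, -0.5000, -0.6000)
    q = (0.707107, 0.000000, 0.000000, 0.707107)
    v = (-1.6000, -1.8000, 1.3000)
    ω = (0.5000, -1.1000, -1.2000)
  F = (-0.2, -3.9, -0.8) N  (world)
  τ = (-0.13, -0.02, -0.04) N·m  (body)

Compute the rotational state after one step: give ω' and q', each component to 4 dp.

ω' = (0.3781, -1.1320, -1.2129)
q' = (0.7393, 0.0452, -0.0169, 0.6716)

α = I⁻¹(τ − ω×Iω) = (-1.5233, -0.4000, -0.1611)
new body rate ω' = (0.3781, -1.1320, -1.2129)
2q̇ = q⊗(0,ω) = (0.8485284, 1.1313712, -0.4242642, -0.8485284)
q + ½dt·q⊗(0,ω), renormalized = (0.7393, 0.0452, -0.0169, 0.6716)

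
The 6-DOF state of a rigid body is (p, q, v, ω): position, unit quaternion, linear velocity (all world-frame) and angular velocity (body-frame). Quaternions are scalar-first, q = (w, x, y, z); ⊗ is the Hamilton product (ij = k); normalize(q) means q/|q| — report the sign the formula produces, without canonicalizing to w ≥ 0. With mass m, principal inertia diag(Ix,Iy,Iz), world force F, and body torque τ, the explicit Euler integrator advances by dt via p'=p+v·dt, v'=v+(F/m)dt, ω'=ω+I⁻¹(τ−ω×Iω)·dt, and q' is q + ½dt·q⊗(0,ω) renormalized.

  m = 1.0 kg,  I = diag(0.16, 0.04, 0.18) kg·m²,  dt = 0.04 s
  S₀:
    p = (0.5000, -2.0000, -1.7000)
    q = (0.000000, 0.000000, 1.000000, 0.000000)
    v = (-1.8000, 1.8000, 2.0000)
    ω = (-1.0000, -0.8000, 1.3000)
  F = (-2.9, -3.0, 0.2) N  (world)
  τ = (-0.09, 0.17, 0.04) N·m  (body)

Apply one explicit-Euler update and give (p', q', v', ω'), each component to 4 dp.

(τ − ω×Iω)/I = (0.3475, 3.6000, 0.7556)
new body rate ω' = (-0.9861, -0.6560, 1.3302)
2q̇ = q⊗(0,ω) = (0.8000000, 1.3000000, 0.0000000, 1.0000000)
updated quaternion q' = (0.0160, 0.0260, 0.9993, 0.0200)
a = (-2.9000, -3.0000, 0.2000)
p' = p + v·dt = (0.4280, -1.9280, -1.6200)
new velocity v' = (-1.9160, 1.6800, 2.0080)

p' = (0.4280, -1.9280, -1.6200)
q' = (0.0160, 0.0260, 0.9993, 0.0200)
v' = (-1.9160, 1.6800, 2.0080)
ω' = (-0.9861, -0.6560, 1.3302)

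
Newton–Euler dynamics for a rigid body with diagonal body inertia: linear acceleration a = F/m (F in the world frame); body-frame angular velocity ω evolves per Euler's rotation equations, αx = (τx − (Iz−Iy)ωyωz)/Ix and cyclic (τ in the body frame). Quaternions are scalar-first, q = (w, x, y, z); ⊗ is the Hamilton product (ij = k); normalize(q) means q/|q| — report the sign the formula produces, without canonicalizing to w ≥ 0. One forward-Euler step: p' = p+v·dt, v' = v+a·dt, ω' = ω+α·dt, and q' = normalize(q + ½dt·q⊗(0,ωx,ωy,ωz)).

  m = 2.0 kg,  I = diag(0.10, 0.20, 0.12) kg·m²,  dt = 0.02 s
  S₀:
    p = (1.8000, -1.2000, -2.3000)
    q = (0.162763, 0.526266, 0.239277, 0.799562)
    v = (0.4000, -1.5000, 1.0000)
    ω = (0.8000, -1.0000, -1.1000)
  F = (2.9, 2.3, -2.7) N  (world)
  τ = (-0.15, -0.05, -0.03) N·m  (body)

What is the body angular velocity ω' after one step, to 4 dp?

ω×(Iω) gyroscopic = (-0.0880, 0.0176, -0.0800)
α = I⁻¹(τ − ω×Iω) = (-0.6200, -0.3380, 0.4167)
ω + α·dt = (0.7876, -1.0068, -1.0917)

ω' = (0.7876, -1.0068, -1.0917)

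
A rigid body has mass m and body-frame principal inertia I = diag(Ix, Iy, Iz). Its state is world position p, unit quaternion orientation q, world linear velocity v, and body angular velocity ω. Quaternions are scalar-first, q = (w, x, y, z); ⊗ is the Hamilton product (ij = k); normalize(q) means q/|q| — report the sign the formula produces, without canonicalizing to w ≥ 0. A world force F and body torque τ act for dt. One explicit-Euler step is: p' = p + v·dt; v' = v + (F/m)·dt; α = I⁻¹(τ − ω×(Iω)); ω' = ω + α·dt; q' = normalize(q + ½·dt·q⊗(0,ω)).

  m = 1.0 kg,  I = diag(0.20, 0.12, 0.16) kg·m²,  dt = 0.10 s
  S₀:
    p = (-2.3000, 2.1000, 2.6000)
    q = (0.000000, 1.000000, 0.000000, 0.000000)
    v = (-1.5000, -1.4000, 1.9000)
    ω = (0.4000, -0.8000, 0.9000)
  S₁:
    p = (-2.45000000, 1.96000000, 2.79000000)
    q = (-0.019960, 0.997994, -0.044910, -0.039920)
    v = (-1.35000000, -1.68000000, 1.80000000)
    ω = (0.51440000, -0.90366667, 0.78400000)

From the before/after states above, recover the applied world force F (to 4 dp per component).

F = (1.5000, -2.8000, -1.0000)

Δv = v₁−v₀ = (0.15000000, -0.28000000, -0.10000000)
applied force F = (1.5000, -2.8000, -1.0000)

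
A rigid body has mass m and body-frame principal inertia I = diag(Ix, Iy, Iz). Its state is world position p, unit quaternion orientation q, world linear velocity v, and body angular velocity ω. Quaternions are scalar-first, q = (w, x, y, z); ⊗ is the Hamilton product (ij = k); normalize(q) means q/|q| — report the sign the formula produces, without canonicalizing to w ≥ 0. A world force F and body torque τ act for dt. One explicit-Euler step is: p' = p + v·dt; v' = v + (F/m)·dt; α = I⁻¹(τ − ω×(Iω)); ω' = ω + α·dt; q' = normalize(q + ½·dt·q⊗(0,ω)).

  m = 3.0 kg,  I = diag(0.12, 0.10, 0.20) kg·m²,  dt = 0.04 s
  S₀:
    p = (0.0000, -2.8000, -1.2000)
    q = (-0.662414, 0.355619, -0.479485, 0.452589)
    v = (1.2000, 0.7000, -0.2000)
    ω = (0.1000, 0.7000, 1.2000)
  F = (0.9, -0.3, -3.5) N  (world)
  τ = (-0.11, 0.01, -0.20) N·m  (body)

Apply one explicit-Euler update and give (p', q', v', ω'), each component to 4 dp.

p' = (0.0480, -2.7720, -1.2080)
q' = (-0.6670, 0.3363, -0.4962, 0.4425)
v' = (1.2120, 0.6960, -0.2467)
ω' = (0.0353, 0.7078, 1.1603)

a = F/m = (0.3000, -0.1000, -1.1667)
p + v·dt = (0.0480, -2.7720, -1.2080)
new velocity v' = (1.2120, 0.6960, -0.2467)
ω×(Iω) gyroscopic = (0.0840, -0.0096, -0.0014)
α = I⁻¹(τ − ω×Iω) = (-1.6167, 0.1960, -0.9930)
ω + α·dt = (0.0353, 0.7078, 1.1603)
Hamilton product q⊗(0,ω) = (-0.2430292, -0.9584357, -0.8451737, -0.4980150)
updated quaternion q' = (-0.6670, 0.3363, -0.4962, 0.4425)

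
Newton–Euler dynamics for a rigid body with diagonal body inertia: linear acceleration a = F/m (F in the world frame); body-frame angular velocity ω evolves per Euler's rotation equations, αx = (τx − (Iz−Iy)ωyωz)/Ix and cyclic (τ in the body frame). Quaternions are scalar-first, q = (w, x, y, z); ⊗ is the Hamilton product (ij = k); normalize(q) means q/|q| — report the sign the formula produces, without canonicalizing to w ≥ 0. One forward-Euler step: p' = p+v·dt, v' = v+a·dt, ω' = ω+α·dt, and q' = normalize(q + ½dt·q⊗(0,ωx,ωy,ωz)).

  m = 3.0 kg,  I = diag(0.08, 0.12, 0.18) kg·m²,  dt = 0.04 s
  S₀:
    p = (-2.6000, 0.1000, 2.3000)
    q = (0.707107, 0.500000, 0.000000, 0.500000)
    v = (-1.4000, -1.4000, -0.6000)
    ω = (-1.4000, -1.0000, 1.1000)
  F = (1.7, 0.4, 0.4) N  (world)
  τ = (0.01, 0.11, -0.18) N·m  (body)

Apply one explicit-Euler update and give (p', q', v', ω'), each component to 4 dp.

p' = (-2.6560, 0.0440, 2.2760)
q' = (0.7095, 0.4898, -0.0391, 0.5051)
v' = (-1.3773, -1.3947, -0.5947)
ω' = (-1.3620, -1.0147, 1.0476)

gyro term ω×Iω = (-0.0660, 0.1540, 0.0560)
(τ − ω×Iω)/I = (0.9500, -0.3667, -1.3111)
new body rate ω' = (-1.3620, -1.0147, 1.0476)
q⊗(0,ω) = (0.1500000, -0.4899498, -1.9571070, 0.2778177)
q + ½dt·q⊗(0,ω), renormalized = (0.7095, 0.4898, -0.0391, 0.5051)
linear accel F/m = (0.5667, 0.1333, 0.1333)
p + v·dt = (-2.6560, 0.0440, 2.2760)
v' = v + a·dt = (-1.3773, -1.3947, -0.5947)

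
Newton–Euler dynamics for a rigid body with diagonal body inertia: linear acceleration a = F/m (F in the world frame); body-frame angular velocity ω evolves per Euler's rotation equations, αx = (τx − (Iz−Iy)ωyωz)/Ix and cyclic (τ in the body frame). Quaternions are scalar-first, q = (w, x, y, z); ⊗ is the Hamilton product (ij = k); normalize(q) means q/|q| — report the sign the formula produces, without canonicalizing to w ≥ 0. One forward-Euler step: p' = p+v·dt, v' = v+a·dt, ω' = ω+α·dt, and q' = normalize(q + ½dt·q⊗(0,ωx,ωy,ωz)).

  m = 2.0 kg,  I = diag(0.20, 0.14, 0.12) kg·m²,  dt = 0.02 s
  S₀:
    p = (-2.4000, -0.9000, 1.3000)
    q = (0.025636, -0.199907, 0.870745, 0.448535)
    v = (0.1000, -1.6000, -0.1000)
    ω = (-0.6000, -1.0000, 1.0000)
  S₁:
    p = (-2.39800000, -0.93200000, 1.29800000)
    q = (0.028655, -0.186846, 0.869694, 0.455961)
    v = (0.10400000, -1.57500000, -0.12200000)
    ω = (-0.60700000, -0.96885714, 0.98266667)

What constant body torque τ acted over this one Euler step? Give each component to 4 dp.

τ = (-0.0500, 0.1700, -0.1400)

rate change Δω = (-0.00700000, 0.03114286, -0.01733333)
applied torque τ = (-0.0500, 0.1700, -0.1400)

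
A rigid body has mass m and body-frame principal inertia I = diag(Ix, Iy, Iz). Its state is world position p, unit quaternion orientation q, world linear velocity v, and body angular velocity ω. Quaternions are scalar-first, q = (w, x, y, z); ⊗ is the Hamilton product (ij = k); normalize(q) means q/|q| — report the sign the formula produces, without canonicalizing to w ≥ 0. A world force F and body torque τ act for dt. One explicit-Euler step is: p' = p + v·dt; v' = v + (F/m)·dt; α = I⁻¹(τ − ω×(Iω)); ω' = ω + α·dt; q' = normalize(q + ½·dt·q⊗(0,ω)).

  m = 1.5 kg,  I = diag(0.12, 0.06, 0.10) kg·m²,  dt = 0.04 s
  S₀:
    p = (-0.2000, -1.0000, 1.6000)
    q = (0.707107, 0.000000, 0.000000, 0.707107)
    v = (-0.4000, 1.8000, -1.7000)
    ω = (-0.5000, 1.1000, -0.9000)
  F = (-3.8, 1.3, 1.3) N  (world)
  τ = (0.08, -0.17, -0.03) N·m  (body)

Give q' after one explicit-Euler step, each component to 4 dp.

q' = (0.7195, -0.0226, 0.0085, 0.6941)

2q̇ = q⊗(0,ω) = (0.6363963, -1.1313712, 0.4242642, -0.6363963)
updated quaternion q' = (0.7195, -0.0226, 0.0085, 0.6941)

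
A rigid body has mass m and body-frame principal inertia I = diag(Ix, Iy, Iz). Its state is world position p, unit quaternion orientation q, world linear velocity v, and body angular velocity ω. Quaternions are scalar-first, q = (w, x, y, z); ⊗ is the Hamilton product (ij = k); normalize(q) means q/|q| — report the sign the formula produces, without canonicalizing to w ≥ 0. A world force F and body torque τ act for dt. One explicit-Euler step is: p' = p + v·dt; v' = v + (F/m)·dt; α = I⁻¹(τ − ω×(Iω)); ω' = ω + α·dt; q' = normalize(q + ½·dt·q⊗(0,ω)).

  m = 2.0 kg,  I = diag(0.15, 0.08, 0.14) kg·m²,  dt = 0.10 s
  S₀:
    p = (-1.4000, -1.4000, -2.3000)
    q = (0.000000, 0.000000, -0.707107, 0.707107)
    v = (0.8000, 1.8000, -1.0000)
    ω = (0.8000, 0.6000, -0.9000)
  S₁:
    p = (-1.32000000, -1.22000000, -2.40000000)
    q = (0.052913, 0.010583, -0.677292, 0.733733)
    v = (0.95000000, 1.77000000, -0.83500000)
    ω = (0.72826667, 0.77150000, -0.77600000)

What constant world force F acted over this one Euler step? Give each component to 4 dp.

Δv = v₁−v₀ = (0.15000000, -0.03000000, 0.16500000)
applied force F = (3.0000, -0.6000, 3.3000)

F = (3.0000, -0.6000, 3.3000)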